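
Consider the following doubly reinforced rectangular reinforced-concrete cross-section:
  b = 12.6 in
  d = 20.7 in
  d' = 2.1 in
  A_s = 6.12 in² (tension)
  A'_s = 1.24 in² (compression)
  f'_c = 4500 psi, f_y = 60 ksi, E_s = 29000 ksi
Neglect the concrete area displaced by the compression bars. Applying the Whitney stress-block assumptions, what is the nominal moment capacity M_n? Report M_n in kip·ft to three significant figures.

M_n ≈ 546 kip·ft

Assume both steels yield.
a = (A_s − A'_s) f_y/(0.85 f'_c b) = (6.12 − 1.24) × 60/(0.85 × 4.5 × 12.6) = 6.075 in.
c = a/β₁ = 6.075/0.825 = 7.364 in; ε'_s = 0.003(c − d')/c = 0.0021 ≥ ε_y = 0.0021, so the compression steel yields.
M_n = (A_s − A'_s) f_y (d − a/2) + A'_s f_y (d − d') = 292.8 × (20.7 − 3.0375) + 74.4 × (20.7 − 2.1) = 5171.6 + 1383.8 = 6555.4 kip·in = 6555.4/12 = 546.28 kip·ft.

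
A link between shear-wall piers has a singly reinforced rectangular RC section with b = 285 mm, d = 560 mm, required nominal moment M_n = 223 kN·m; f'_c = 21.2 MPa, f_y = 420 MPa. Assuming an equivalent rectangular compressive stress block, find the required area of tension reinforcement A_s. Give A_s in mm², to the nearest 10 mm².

A_s ≈ 1020 mm²

With M_n = 0.85 f'_c a b (d − a/2), solve the quadratic for a:
a = d − √(d² − 2M_n/(0.85 f'_c b)) = 560 − √(560² − 2 × 223×10⁶/(0.85 × 21.2 × 285)) = 83.81 mm.
A_s = 0.85 f'_c a b / f_y = 0.85 × 21.2 × 83.81 × 285 / 420 = 1024.8 mm².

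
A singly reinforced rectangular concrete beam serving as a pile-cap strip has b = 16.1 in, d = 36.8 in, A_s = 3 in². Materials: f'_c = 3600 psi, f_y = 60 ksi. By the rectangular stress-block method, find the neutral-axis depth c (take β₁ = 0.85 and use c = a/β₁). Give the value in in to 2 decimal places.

T = A_s f_y = 3 × 60 = 180 kips.
a = T/(0.85 f'_c b) = 180/(0.85 × 3.6 × 16.1) = 3.6536 in.
With β₁ = 0.85, c = a/β₁ = 3.6536/0.85 = 4.30 in.

c ≈ 4.30 in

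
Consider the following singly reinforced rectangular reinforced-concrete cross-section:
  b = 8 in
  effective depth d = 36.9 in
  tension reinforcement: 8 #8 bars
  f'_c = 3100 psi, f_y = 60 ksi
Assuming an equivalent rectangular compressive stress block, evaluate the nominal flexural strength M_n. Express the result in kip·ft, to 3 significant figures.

M_n ≈ 882 kip·ft

A_s = 8 × 0.79 = 6.32 in².
T = A_s f_y = 6.32 × 60 = 379.2 kips.
a = T/(0.85 f'_c b) = 379.2/(0.85 × 3.1 × 8) = 17.989 in.
M_n = T(d − a/2) = 379.2 × (36.9 − 8.9945) = 10581.8 kip·in = 10581.8/12 = 881.82 kip·ft.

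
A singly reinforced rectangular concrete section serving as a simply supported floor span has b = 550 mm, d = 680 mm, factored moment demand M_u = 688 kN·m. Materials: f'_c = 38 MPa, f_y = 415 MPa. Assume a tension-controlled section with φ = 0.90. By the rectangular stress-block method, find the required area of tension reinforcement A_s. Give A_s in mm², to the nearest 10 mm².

A_s ≈ 2850 mm²

M_n = M_u/φ = 688/0.90 = 764.444 kN·m.
With M_n = 0.85 f'_c a b (d − a/2), solve the quadratic for a:
a = d − √(d² − 2M_n/(0.85 f'_c b)) = 680 − √(680² − 2 × 764.444×10⁶/(0.85 × 38 × 550)) = 66.54 mm.
A_s = 0.85 f'_c a b / f_y = 0.85 × 38 × 66.54 × 550 / 415 = 2848.4 mm².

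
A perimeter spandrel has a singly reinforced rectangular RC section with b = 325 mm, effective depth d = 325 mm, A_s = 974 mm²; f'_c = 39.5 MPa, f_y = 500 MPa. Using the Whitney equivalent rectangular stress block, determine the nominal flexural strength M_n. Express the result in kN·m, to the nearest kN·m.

M_n ≈ 147 kN·m

T = A_s f_y = 974 × 500 = 487000 N = 487 kN.
From C = T: a = T/(0.85 f'_c b) = 487000/(0.85 × 39.5 × 325) = 44.63 mm.
M_n = T(d − a/2) = 487 kN × (325 − 22.315) mm = 147.41 kN·m.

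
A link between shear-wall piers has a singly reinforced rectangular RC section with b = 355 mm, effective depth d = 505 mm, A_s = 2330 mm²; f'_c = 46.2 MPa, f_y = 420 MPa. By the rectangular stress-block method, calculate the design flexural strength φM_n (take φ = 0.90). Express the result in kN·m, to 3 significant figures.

φM_n ≈ 414 kN·m

T = A_s f_y = 2330 × 420 = 978600 N = 978.6 kN.
From C = T: a = T/(0.85 f'_c b) = 978600/(0.85 × 46.2 × 355) = 70.20 mm.
M_n = T(d − a/2) = 978.6 kN × (505 − 35.1) mm = 459.84 kN·m.
φM_n = 0.90 × 459.84 = 413.86 kN·m.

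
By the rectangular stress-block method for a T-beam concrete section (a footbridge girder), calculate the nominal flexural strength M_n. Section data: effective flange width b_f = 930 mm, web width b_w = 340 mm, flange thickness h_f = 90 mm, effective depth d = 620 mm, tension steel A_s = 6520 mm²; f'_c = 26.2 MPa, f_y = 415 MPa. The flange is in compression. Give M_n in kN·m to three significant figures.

M_n ≈ 1470 kN·m

Tension: T = A_s f_y = 6520 × 415 = 2705800 N.
Try a within the flange: a = T/(0.85 f'_c b_f) = 2705800/(0.85 × 26.2 × 930) = 130.64 mm.
a = 130.64 > h_f = 90 mm: the block extends into the web. Split into flange-overhang and web parts.
C_f = 0.85 f'_c (b_f − b_w) h_f = 0.85 × 26.2 × (930 − 340) × 90 = 1182537 N.
Remaining web compression depth: a_w = (T − C_f)/(0.85 f'_c b_w) = (2705800 − 1182537)/(0.85 × 26.2 × 340) = 201.18 mm.
M_n = C_f(d − h_f/2) + (T − C_f)(d − a_w/2) = 1182537 × (620 − 45) + 1523263 × (620 − 100.59) = 679.96 + 791.20 = 1471.16 × 10⁶ N·mm.
M_n = 1471.16 kN·m.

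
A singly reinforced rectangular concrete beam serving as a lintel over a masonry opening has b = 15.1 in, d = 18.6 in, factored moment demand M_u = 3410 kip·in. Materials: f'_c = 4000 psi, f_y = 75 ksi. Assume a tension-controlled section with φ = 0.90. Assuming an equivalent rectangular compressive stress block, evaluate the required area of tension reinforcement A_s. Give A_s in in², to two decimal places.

M_n = M_u/φ = 3410/0.90 = 3788.89 kip·in.
From M_n = 0.85 f'_c a b (d − a/2):
a = d − √(d² − 2M_n/(0.85 f'_c b)) = 18.6 − √(18.6² − 2 × 3788.89/(0.85 × 4 × 15.1)) = 4.516 in.
A_s = 0.85 f'_c a b / f_y = 0.85 × 4 × 4.516 × 15.1 / 75 = 3.091 in².

A_s ≈ 3.09 in²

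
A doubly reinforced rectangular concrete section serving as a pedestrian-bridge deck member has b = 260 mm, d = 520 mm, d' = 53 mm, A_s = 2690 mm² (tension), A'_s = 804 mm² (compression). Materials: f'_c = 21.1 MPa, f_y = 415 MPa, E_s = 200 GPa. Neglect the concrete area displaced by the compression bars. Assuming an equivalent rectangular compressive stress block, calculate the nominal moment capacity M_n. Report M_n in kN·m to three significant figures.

Assume both tension and compression steel yield.
Net tension couple steel: A_s − A'_s = 1886 mm².
a = (A_s − A'_s) f_y / (0.85 f'_c b) = 782690/(0.85 × 21.1 × 260) = 167.85 mm.
c = a/β₁ = 167.85/0.85 = 197.47 mm; ε'_s = 0.003(c − d')/c = 0.0022 ≥ f_y/E_s = 0.0021, so compression steel does yield.
M_n = (A_s − A'_s) f_y (d − a/2) + A'_s f_y (d − d') = [782690 × (520 − 83.925) + 333660 × (520 − 53)] × 10⁻⁶ = 341.31 + 155.82 = 497.13 kN·m.

M_n ≈ 497 kN·m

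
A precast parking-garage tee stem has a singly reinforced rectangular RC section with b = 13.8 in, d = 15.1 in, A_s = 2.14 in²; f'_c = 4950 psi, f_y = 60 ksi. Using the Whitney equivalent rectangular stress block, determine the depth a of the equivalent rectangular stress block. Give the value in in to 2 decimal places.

T = A_s f_y = 2.14 × 60 = 128.4 kips.
a = T/(0.85 f'_c b) = 128.4/(0.85 × 4.95 × 13.8) = 2.21 in.

a ≈ 2.21 in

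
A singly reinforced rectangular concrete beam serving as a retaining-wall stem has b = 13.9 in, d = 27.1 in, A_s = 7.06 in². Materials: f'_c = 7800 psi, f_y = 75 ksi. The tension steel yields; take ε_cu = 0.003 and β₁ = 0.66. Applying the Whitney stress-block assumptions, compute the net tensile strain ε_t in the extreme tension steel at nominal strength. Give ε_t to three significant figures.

a = A_s f_y/(0.85 f'_c b) = 5.746 in.
β₁ = 0.66, so c = a/β₁ = 5.746/0.66 = 8.706 in.
From the linear strain diagram with ε_cu = 0.003: ε_t = 0.003 (d − c)/c = 0.003 × (27.1 − 8.706)/8.706 = 0.00634.
Since ε_t ≥ 0.005, the section is tension-controlled.

ε_t ≈ 0.00634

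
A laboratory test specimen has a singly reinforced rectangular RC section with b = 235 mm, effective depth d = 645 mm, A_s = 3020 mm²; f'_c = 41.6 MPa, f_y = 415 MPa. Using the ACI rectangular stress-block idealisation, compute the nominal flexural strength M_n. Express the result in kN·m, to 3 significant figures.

M_n ≈ 714 kN·m

T = A_s f_y = 3020 × 415 = 1253300 N = 1253.3 kN.
From C = T: a = T/(0.85 f'_c b) = 1253300/(0.85 × 41.6 × 235) = 150.83 mm.
M_n = T(d − a/2) = 1253.3 kN × (645 − 75.415) mm = 713.86 kN·m.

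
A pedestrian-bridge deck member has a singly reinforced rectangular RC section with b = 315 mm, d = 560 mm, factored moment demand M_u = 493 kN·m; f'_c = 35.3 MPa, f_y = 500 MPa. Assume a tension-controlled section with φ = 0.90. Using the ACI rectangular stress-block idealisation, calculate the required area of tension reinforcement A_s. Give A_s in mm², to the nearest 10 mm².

M_n = M_u/φ = 493/0.90 = 547.778 kN·m.
With M_n = 0.85 f'_c a b (d − a/2), solve the quadratic for a:
a = d − √(d² − 2M_n/(0.85 f'_c b)) = 560 − √(560² − 2 × 547.778×10⁶/(0.85 × 35.3 × 315)) = 115.38 mm.
A_s = 0.85 f'_c a b / f_y = 0.85 × 35.3 × 115.38 × 315 / 500 = 2181.0 mm².

A_s ≈ 2180 mm²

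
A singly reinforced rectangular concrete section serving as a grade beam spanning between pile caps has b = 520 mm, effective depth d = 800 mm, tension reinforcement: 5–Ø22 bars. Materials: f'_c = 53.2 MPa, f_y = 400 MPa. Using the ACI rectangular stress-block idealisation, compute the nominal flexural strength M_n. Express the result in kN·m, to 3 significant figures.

M_n ≈ 596 kN·m

A_s = 5 × 380 = 1900 mm².
T = A_s f_y = 1900 × 400 = 760000 N = 760 kN.
From C = T: a = T/(0.85 f'_c b) = 760000/(0.85 × 53.2 × 520) = 32.32 mm.
M_n = T(d − a/2) = 760 kN × (800 − 16.16) mm = 595.72 kN·m.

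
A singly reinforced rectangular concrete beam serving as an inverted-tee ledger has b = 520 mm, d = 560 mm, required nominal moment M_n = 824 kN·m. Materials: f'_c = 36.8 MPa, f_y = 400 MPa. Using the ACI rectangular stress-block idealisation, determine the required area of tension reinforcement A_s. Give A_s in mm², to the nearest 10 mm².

A_s ≈ 4040 mm²

With M_n = 0.85 f'_c a b (d − a/2), solve the quadratic for a:
a = d − √(d² − 2M_n/(0.85 f'_c b)) = 560 − √(560² − 2 × 824×10⁶/(0.85 × 36.8 × 520)) = 99.26 mm.
A_s = 0.85 f'_c a b / f_y = 0.85 × 36.8 × 99.26 × 520 / 400 = 4036.3 mm².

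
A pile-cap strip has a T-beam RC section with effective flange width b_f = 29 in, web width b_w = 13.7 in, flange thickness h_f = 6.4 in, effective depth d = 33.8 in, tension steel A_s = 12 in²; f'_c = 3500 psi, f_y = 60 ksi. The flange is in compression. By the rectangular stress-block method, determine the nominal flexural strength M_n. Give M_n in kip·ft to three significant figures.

M_n ≈ 1760 kip·ft

Tension: T = A_s f_y = 12 × 60 = 720 kips.
Try a within the flange: a = T/(0.85 f'_c b_f) = 720/(0.85 × 3.5 × 29) = 8.345 in.
a = 8.345 > h_f = 6.4 in: the block extends into the web. Split into flange-overhang and web parts.
C_f = 0.85 f'_c (b_f − b_w) h_f = 0.85 × 3.5 × (29 − 13.7) × 6.4 = 291.3 kips.
Remaining web compression depth: a_w = (T − C_f)/(0.85 f'_c b_w) = (720 − 291.3)/(0.85 × 3.5 × 13.7) = 10.518 in.
M_n = C_f(d − h_f/2) + (T − C_f)(d − a_w/2) = 291.3 × (33.8 − 3.2) + 428.7 × (33.8 − 5.259) = 8913.8 + 12235.5 = 21149.3 kip·in.
M_n = 21149.3/12 = 1762.44 kip·ft.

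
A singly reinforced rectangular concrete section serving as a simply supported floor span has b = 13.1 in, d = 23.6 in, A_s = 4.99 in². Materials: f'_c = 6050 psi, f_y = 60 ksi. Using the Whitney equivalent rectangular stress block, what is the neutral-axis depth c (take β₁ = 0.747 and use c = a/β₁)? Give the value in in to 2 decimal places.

c ≈ 5.95 in

T = A_s f_y = 4.99 × 60 = 299.4 kips.
a = T/(0.85 f'_c b) = 299.4/(0.85 × 6.05 × 13.1) = 4.4443 in.
With β₁ = 0.747, c = a/β₁ = 4.4443/0.747 = 5.95 in.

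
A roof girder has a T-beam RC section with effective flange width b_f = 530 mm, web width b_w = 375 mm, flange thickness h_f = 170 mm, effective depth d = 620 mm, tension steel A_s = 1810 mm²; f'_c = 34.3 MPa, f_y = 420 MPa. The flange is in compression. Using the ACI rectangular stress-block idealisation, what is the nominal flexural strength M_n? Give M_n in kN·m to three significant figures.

M_n ≈ 453 kN·m

Tension: T = A_s f_y = 1810 × 420 = 760200 N.
Try a within the flange: a = T/(0.85 f'_c b_f) = 760200/(0.85 × 34.3 × 530) = 49.20 mm.
Since a = 49.20 ≤ h_f = 170 mm, the stress block lies entirely in the flange; analyse as a rectangular beam of width b_f.
M_n = T(d − a/2) = 760200 × (620 − 24.6) = 452.62 × 10⁶ N·mm.
M_n = 452.62 kN·m.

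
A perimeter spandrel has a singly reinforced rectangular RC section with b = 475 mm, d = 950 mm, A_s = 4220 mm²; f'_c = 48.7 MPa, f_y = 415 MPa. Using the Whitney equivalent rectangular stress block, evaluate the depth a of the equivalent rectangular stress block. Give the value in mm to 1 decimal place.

a ≈ 89.1 mm

T = A_s f_y = 4220 × 415 = 1751300 N = 1751.3 kN.
Setting C = 0.85 f'_c a b equal to T: a = 1751300/(0.85 × 48.7 × 475) = 89.1 mm.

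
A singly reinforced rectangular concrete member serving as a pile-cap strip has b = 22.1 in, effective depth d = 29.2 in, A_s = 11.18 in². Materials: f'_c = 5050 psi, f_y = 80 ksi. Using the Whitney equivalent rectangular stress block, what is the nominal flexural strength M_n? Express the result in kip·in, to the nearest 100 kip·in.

M_n ≈ 21900 kip·in

T = A_s f_y = 11.18 × 80 = 894.4 kips.
a = T/(0.85 f'_c b) = 894.4/(0.85 × 5.05 × 22.1) = 9.428 in.
M_n = T(d − a/2) = 894.4 × (29.2 − 4.714) = 21900.3 kip·in.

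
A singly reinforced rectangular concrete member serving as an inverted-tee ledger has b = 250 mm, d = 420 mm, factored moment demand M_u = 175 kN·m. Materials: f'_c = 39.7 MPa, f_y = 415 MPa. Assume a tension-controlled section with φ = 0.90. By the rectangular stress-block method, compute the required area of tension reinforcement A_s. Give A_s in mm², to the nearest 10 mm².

M_n = M_u/φ = 175/0.90 = 194.444 kN·m.
With M_n = 0.85 f'_c a b (d − a/2), solve the quadratic for a:
a = d − √(d² − 2M_n/(0.85 f'_c b)) = 420 − √(420² − 2 × 194.444×10⁶/(0.85 × 39.7 × 250)) = 59.03 mm.
A_s = 0.85 f'_c a b / f_y = 0.85 × 39.7 × 59.03 × 250 / 415 = 1200.0 mm².

A_s ≈ 1200 mm²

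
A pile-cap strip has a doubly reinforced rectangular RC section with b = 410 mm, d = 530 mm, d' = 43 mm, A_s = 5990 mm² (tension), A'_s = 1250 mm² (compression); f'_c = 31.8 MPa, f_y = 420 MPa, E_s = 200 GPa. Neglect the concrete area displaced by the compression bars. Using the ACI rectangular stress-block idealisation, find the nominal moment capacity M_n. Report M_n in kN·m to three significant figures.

M_n ≈ 1130 kN·m

Assume both tension and compression steel yield.
Net tension couple steel: A_s − A'_s = 4740 mm².
a = (A_s − A'_s) f_y / (0.85 f'_c b) = 1990800/(0.85 × 31.8 × 410) = 179.64 mm.
c = a/β₁ = 179.64/0.823 = 218.27 mm; ε'_s = 0.003(c − d')/c = 0.0024 ≥ f_y/E_s = 0.0021, so compression steel does yield.
M_n = (A_s − A'_s) f_y (d − a/2) + A'_s f_y (d − d') = [1990800 × (530 − 89.82) + 525000 × (530 − 43)] × 10⁻⁶ = 876.31 + 255.68 = 1131.99 kN·m.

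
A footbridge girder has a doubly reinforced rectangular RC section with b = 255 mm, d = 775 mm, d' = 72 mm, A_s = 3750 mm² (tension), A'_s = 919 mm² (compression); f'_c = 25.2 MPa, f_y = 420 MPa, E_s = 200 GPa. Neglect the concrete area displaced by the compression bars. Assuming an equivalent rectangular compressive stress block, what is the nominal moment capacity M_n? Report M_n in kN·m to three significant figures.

M_n ≈ 1060 kN·m

Assume both tension and compression steel yield.
Net tension couple steel: A_s − A'_s = 2831 mm².
a = (A_s − A'_s) f_y / (0.85 f'_c b) = 1189020/(0.85 × 25.2 × 255) = 217.69 mm.
c = a/β₁ = 217.69/0.85 = 256.11 mm; ε'_s = 0.003(c − d')/c = 0.0022 ≥ f_y/E_s = 0.0021, so compression steel does yield.
M_n = (A_s − A'_s) f_y (d − a/2) + A'_s f_y (d − d') = [1189020 × (775 − 108.845) + 385980 × (775 − 72)] × 10⁻⁶ = 792.07 + 271.34 = 1063.41 kN·m.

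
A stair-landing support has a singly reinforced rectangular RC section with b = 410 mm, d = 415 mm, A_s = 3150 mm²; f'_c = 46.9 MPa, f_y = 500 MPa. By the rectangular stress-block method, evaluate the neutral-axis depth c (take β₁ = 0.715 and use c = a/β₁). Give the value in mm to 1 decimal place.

T = A_s f_y = 3150 × 500 = 1575000 N = 1575 kN.
Setting C = 0.85 f'_c a b equal to T: a = 1575000/(0.85 × 46.9 × 410) = 96.362 mm.
With β₁ = 0.715, c = a/β₁ = 96.362/0.715 = 134.8 mm.

c ≈ 134.8 mm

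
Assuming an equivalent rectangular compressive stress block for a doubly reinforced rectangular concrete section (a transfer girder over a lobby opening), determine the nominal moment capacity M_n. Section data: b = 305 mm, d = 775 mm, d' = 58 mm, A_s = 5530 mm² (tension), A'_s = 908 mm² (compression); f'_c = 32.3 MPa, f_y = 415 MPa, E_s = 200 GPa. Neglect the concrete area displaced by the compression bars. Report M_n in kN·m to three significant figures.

M_n ≈ 1540 kN·m

Assume both tension and compression steel yield.
Net tension couple steel: A_s − A'_s = 4622 mm².
a = (A_s − A'_s) f_y / (0.85 f'_c b) = 1918130/(0.85 × 32.3 × 305) = 229.06 mm.
c = a/β₁ = 229.06/0.819 = 279.68 mm; ε'_s = 0.003(c − d')/c = 0.0024 ≥ f_y/E_s = 0.0021, so compression steel does yield.
M_n = (A_s − A'_s) f_y (d − a/2) + A'_s f_y (d − d') = [1918130 × (775 − 114.53) + 376820 × (775 − 58)] × 10⁻⁶ = 1266.87 + 270.18 = 1537.05 kN·m.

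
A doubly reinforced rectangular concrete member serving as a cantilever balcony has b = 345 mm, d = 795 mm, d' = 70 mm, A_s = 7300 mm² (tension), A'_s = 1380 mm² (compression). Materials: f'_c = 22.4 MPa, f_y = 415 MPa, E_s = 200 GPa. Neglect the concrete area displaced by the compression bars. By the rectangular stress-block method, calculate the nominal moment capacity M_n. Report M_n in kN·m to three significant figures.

M_n ≈ 1910 kN·m

Assume both tension and compression steel yield.
Net tension couple steel: A_s − A'_s = 5920 mm².
a = (A_s − A'_s) f_y / (0.85 f'_c b) = 2456800/(0.85 × 22.4 × 345) = 374.01 mm.
c = a/β₁ = 374.01/0.85 = 440.01 mm; ε'_s = 0.003(c − d')/c = 0.0025 ≥ f_y/E_s = 0.0021, so compression steel does yield.
M_n = (A_s − A'_s) f_y (d − a/2) + A'_s f_y (d − d') = [2456800 × (795 − 187.005) + 572700 × (795 − 70)] × 10⁻⁶ = 1493.72 + 415.21 = 1908.93 kN·m.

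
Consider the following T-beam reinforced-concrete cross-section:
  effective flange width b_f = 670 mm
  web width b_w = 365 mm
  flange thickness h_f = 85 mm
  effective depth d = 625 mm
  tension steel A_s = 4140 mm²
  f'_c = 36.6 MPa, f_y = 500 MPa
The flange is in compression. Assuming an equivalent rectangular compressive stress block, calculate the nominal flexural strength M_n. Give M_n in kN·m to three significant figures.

Tension: T = A_s f_y = 4140 × 500 = 2070000 N.
Try a within the flange: a = T/(0.85 f'_c b_f) = 2070000/(0.85 × 36.6 × 670) = 99.31 mm.
a = 99.31 > h_f = 85 mm: the block extends into the web. Split into flange-overhang and web parts.
C_f = 0.85 f'_c (b_f − b_w) h_f = 0.85 × 36.6 × (670 − 365) × 85 = 806527 N.
Remaining web compression depth: a_w = (T − C_f)/(0.85 f'_c b_w) = (2070000 − 806527)/(0.85 × 36.6 × 365) = 111.27 mm.
M_n = C_f(d − h_f/2) + (T − C_f)(d − a_w/2) = 806527 × (625 − 42.5) + 1263473 × (625 − 55.635) = 469.80 + 719.38 = 1189.18 × 10⁶ N·mm.
M_n = 1189.18 kN·m.

M_n ≈ 1190 kN·m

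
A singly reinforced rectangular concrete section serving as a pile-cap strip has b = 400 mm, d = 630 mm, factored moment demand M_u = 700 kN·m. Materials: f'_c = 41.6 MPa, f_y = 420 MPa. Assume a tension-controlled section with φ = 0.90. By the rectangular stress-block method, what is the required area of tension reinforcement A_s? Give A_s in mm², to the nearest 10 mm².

M_n = M_u/φ = 700/0.90 = 777.778 kN·m.
With M_n = 0.85 f'_c a b (d − a/2), solve the quadratic for a:
a = d − √(d² − 2M_n/(0.85 f'_c b)) = 630 − √(630² − 2 × 777.778×10⁶/(0.85 × 41.6 × 400)) = 94.35 mm.
A_s = 0.85 f'_c a b / f_y = 0.85 × 41.6 × 94.35 × 400 / 420 = 3177.3 mm².

A_s ≈ 3180 mm²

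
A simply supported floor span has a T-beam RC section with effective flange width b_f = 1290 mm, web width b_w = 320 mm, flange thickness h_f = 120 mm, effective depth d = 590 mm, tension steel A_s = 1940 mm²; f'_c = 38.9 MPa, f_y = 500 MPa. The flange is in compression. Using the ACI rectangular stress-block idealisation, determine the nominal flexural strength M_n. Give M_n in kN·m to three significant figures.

Tension: T = A_s f_y = 1940 × 500 = 970000 N.
Try a within the flange: a = T/(0.85 f'_c b_f) = 970000/(0.85 × 38.9 × 1290) = 22.74 mm.
Since a = 22.74 ≤ h_f = 120 mm, the stress block lies entirely in the flange; analyse as a rectangular beam of width b_f.
M_n = T(d − a/2) = 970000 × (590 − 11.37) = 561.27 × 10⁶ N·mm.
M_n = 561.27 kN·m.

M_n ≈ 561 kN·m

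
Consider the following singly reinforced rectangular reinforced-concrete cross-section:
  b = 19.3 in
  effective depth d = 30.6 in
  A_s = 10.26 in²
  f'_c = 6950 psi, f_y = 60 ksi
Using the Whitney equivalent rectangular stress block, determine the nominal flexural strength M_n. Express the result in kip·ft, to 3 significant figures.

M_n ≈ 1430 kip·ft

T = A_s f_y = 10.26 × 60 = 615.6 kips.
a = T/(0.85 f'_c b) = 615.6/(0.85 × 6.95 × 19.3) = 5.399 in.
M_n = T(d − a/2) = 615.6 × (30.6 − 2.6995) = 17175.5 kip·in = 17175.5/12 = 1431.29 kip·ft.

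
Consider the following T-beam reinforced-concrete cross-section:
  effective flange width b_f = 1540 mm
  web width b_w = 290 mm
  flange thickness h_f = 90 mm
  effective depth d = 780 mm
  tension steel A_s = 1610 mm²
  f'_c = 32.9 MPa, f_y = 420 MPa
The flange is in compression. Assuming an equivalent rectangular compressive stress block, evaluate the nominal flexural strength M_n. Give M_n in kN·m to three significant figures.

Tension: T = A_s f_y = 1610 × 420 = 676200 N.
Try a within the flange: a = T/(0.85 f'_c b_f) = 676200/(0.85 × 32.9 × 1540) = 15.70 mm.
Since a = 15.70 ≤ h_f = 90 mm, the stress block lies entirely in the flange; analyse as a rectangular beam of width b_f.
M_n = T(d − a/2) = 676200 × (780 − 7.85) = 522.13 × 10⁶ N·mm.
M_n = 522.13 kN·m.

M_n ≈ 522 kN·m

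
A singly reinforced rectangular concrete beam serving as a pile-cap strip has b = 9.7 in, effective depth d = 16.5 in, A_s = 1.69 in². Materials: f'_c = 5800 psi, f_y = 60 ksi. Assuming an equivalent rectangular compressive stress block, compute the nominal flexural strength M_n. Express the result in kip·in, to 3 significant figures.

M_n ≈ 1570 kip·in

T = A_s f_y = 1.69 × 60 = 101.4 kips.
a = T/(0.85 f'_c b) = 101.4/(0.85 × 5.8 × 9.7) = 2.120 in.
M_n = T(d − a/2) = 101.4 × (16.5 − 1.06) = 1565.6 kip·in.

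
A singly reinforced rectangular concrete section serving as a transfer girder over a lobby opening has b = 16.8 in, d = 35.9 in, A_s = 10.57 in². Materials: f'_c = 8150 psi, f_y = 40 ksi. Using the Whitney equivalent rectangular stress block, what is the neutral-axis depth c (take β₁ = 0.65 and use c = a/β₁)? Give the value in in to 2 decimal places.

c ≈ 5.59 in

T = A_s f_y = 10.57 × 40 = 422.8 kips.
a = T/(0.85 f'_c b) = 422.8/(0.85 × 8.15 × 16.8) = 3.6329 in.
With β₁ = 0.65, c = a/β₁ = 3.6329/0.65 = 5.59 in.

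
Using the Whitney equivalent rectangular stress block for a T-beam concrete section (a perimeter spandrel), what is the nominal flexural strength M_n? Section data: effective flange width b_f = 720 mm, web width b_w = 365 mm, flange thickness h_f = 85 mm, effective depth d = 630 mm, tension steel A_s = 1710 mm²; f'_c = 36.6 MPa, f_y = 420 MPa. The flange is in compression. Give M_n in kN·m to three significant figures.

Tension: T = A_s f_y = 1710 × 420 = 718200 N.
Try a within the flange: a = T/(0.85 f'_c b_f) = 718200/(0.85 × 36.6 × 720) = 32.06 mm.
Since a = 32.06 ≤ h_f = 85 mm, the stress block lies entirely in the flange; analyse as a rectangular beam of width b_f.
M_n = T(d − a/2) = 718200 × (630 − 16.03) = 440.95 × 10⁶ N·mm.
M_n = 440.95 kN·m.

M_n ≈ 441 kN·m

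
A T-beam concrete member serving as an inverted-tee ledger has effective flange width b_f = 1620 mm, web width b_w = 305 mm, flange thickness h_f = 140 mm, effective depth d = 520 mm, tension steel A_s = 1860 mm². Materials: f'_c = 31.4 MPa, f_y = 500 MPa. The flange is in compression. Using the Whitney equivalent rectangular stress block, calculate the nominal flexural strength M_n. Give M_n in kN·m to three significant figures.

Tension: T = A_s f_y = 1860 × 500 = 930000 N.
Try a within the flange: a = T/(0.85 f'_c b_f) = 930000/(0.85 × 31.4 × 1620) = 21.51 mm.
Since a = 21.51 ≤ h_f = 140 mm, the stress block lies entirely in the flange; analyse as a rectangular beam of width b_f.
M_n = T(d − a/2) = 930000 × (520 − 10.755) = 473.60 × 10⁶ N·mm.
M_n = 473.60 kN·m.

M_n ≈ 474 kN·m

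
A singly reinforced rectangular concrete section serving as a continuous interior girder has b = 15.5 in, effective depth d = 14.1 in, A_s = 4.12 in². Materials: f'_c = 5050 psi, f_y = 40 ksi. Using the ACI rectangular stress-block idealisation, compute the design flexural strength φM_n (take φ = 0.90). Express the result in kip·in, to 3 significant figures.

φM_n ≈ 1910 kip·in

T = A_s f_y = 4.12 × 40 = 164.8 kips.
a = T/(0.85 f'_c b) = 164.8/(0.85 × 5.05 × 15.5) = 2.477 in.
M_n = T(d − a/2) = 164.8 × (14.1 − 1.2385) = 2119.6 kip·in.
φM_n = 0.90 × 2119.6 = 1907.6 kip·in.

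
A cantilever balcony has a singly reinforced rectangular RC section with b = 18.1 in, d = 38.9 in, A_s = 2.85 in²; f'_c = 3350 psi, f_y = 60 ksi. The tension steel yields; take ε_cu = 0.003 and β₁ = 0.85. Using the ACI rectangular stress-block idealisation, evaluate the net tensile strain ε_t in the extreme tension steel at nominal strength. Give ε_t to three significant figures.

ε_t ≈ 0.0269

a = A_s f_y/(0.85 f'_c b) = 3.318 in.
β₁ = 0.85, so c = a/β₁ = 3.318/0.85 = 3.904 in.
From the linear strain diagram with ε_cu = 0.003: ε_t = 0.003 (d − c)/c = 0.003 × (38.9 − 3.904)/3.904 = 0.0269.
Since ε_t ≥ 0.005, the section is tension-controlled.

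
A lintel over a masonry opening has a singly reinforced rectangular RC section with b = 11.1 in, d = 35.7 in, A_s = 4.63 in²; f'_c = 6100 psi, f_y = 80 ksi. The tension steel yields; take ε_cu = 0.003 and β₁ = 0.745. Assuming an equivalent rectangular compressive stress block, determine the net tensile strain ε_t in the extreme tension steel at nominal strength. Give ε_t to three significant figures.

ε_t ≈ 0.00940

a = A_s f_y/(0.85 f'_c b) = 6.436 in.
β₁ = 0.745, so c = a/β₁ = 6.436/0.745 = 8.639 in.
From the linear strain diagram with ε_cu = 0.003: ε_t = 0.003 (d − c)/c = 0.003 × (35.7 − 8.639)/8.639 = 0.00940.
Since ε_t ≥ 0.005, the section is tension-controlled.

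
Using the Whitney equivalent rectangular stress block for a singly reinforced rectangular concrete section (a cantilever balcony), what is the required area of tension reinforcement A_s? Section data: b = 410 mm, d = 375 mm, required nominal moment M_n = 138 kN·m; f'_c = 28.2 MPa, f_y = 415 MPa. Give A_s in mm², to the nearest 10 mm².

A_s ≈ 940 mm²

With M_n = 0.85 f'_c a b (d − a/2), solve the quadratic for a:
a = d − √(d² − 2M_n/(0.85 f'_c b)) = 375 − √(375² − 2 × 138×10⁶/(0.85 × 28.2 × 410)) = 39.53 mm.
A_s = 0.85 f'_c a b / f_y = 0.85 × 28.2 × 39.53 × 410 / 415 = 936.1 mm².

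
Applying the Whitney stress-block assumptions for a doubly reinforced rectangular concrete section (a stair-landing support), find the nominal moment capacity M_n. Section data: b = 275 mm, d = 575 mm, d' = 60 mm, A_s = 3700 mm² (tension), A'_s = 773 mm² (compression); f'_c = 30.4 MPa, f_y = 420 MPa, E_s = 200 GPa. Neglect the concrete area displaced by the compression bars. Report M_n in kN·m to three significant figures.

M_n ≈ 768 kN·m

Assume both tension and compression steel yield.
Net tension couple steel: A_s − A'_s = 2927 mm².
a = (A_s − A'_s) f_y / (0.85 f'_c b) = 1229340/(0.85 × 30.4 × 275) = 173.00 mm.
c = a/β₁ = 173.00/0.833 = 207.68 mm; ε'_s = 0.003(c − d')/c = 0.0021 ≥ f_y/E_s = 0.0021, so compression steel does yield.
M_n = (A_s − A'_s) f_y (d − a/2) + A'_s f_y (d − d') = [1229340 × (575 − 86.5) + 324660 × (575 − 60)] × 10⁻⁶ = 600.53 + 167.20 = 767.73 kN·m.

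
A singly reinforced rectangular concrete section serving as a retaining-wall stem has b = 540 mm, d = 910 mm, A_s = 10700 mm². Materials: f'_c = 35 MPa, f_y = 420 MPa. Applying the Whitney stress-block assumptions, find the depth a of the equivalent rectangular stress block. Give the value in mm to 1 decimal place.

a ≈ 279.7 mm

T = A_s f_y = 10700 × 420 = 4494000 N = 4494 kN.
Setting C = 0.85 f'_c a b equal to T: a = 4494000/(0.85 × 35 × 540) = 279.7 mm.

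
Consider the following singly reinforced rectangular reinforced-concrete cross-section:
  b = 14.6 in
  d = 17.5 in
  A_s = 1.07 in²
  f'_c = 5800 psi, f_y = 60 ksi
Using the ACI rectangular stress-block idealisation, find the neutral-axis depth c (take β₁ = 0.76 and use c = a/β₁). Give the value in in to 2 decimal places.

T = A_s f_y = 1.07 × 60 = 64.2 kips.
a = T/(0.85 f'_c b) = 64.2/(0.85 × 5.8 × 14.6) = 0.8919 in.
With β₁ = 0.76, c = a/β₁ = 0.8919/0.76 = 1.17 in.

c ≈ 1.17 in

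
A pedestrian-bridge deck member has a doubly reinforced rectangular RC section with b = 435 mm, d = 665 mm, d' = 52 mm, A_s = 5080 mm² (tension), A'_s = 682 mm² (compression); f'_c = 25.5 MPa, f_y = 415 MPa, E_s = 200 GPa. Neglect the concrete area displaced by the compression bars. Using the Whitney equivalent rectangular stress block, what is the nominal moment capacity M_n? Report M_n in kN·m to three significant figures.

M_n ≈ 1210 kN·m

Assume both tension and compression steel yield.
Net tension couple steel: A_s − A'_s = 4398 mm².
a = (A_s − A'_s) f_y / (0.85 f'_c b) = 1825170/(0.85 × 25.5 × 435) = 193.58 mm.
c = a/β₁ = 193.58/0.85 = 227.74 mm; ε'_s = 0.003(c − d')/c = 0.0023 ≥ f_y/E_s = 0.0021, so compression steel does yield.
M_n = (A_s − A'_s) f_y (d − a/2) + A'_s f_y (d − d') = [1825170 × (665 − 96.79) + 283030 × (665 − 52)] × 10⁻⁶ = 1037.08 + 173.50 = 1210.58 kN·m.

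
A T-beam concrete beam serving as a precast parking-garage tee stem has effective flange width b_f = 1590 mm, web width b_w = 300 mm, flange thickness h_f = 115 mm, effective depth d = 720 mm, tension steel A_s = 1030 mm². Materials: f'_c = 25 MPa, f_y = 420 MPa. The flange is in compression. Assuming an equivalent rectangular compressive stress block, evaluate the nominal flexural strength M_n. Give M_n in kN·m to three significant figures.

M_n ≈ 309 kN·m

Tension: T = A_s f_y = 1030 × 420 = 432600 N.
Try a within the flange: a = T/(0.85 f'_c b_f) = 432600/(0.85 × 25 × 1590) = 12.80 mm.
Since a = 12.80 ≤ h_f = 115 mm, the stress block lies entirely in the flange; analyse as a rectangular beam of width b_f.
M_n = T(d − a/2) = 432600 × (720 − 6.4) = 308.70 × 10⁶ N·mm.
M_n = 308.70 kN·m.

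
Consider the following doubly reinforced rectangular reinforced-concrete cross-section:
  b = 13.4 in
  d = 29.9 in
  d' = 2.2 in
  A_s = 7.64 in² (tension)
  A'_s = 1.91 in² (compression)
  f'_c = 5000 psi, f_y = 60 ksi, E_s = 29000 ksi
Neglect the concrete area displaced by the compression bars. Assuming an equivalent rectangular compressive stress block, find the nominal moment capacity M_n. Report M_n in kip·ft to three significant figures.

M_n ≈ 1030 kip·ft

Assume both steels yield.
a = (A_s − A'_s) f_y/(0.85 f'_c b) = (7.64 − 1.91) × 60/(0.85 × 5 × 13.4) = 6.037 in.
c = a/β₁ = 6.037/0.8 = 7.546 in; ε'_s = 0.003(c − d')/c = 0.0021 ≥ ε_y = 0.0021, so the compression steel yields.
M_n = (A_s − A'_s) f_y (d − a/2) + A'_s f_y (d − d') = 343.8 × (29.9 − 3.0185) + 114.6 × (29.9 − 2.2) = 9241.9 + 3174.4 = 12416.3 kip·in = 12416.3/12 = 1034.69 kip·ft.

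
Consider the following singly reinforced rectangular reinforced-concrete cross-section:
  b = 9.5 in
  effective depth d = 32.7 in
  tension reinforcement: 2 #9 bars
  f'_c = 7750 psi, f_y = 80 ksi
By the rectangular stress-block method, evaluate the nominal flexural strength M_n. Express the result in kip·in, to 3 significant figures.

A_s = 2 × 1 = 2 in².
T = A_s f_y = 2 × 80 = 160 kips.
a = T/(0.85 f'_c b) = 160/(0.85 × 7.75 × 9.5) = 2.557 in.
M_n = T(d − a/2) = 160 × (32.7 − 1.2785) = 5027.4 kip·in.

M_n ≈ 5030 kip·in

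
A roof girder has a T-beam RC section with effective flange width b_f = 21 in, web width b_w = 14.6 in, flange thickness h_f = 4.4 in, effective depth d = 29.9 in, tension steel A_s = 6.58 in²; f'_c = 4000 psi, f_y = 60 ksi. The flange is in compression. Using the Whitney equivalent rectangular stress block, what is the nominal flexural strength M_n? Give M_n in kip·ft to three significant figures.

M_n ≈ 891 kip·ft

Tension: T = A_s f_y = 6.58 × 60 = 394.8 kips.
Try a within the flange: a = T/(0.85 f'_c b_f) = 394.8/(0.85 × 4 × 21) = 5.529 in.
a = 5.529 > h_f = 4.4 in: the block extends into the web. Split into flange-overhang and web parts.
C_f = 0.85 f'_c (b_f − b_w) h_f = 0.85 × 4 × (21 − 14.6) × 4.4 = 95.7 kips.
Remaining web compression depth: a_w = (T − C_f)/(0.85 f'_c b_w) = (394.8 − 95.7)/(0.85 × 4 × 14.6) = 6.025 in.
M_n = C_f(d − h_f/2) + (T − C_f)(d − a_w/2) = 95.7 × (29.9 − 2.2) + 299.1 × (29.9 − 3.0125) = 2650.9 + 8042.1 = 10693.0 kip·in.
M_n = 10693.0/12 = 891.08 kip·ft.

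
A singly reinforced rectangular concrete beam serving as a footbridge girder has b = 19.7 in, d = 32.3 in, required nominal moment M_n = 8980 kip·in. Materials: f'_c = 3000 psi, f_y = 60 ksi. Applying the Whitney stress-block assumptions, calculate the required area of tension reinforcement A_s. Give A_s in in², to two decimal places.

From M_n = 0.85 f'_c a b (d − a/2):
a = d − √(d² − 2M_n/(0.85 f'_c b)) = 32.3 − √(32.3² − 2 × 8980/(0.85 × 3 × 19.7)) = 6.113 in.
A_s = 0.85 f'_c a b / f_y = 0.85 × 3 × 6.113 × 19.7 / 60 = 5.118 in².

A_s ≈ 5.12 in²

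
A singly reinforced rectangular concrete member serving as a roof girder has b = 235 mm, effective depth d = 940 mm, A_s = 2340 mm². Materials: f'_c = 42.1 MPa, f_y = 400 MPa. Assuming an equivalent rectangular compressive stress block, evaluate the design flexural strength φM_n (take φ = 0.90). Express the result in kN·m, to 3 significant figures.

T = A_s f_y = 2340 × 400 = 936000 N = 936 kN.
From C = T: a = T/(0.85 f'_c b) = 936000/(0.85 × 42.1 × 235) = 111.30 mm.
M_n = T(d − a/2) = 936 kN × (940 − 55.65) mm = 827.75 kN·m.
φM_n = 0.90 × 827.75 = 744.98 kN·m.

φM_n ≈ 745 kN·m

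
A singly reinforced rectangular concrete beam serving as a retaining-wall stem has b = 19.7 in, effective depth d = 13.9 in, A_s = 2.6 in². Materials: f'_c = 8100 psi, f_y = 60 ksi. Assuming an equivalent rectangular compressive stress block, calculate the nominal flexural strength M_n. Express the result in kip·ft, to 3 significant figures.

M_n ≈ 173 kip·ft

T = A_s f_y = 2.6 × 60 = 156 kips.
a = T/(0.85 f'_c b) = 156/(0.85 × 8.1 × 19.7) = 1.150 in.
M_n = T(d − a/2) = 156 × (13.9 − 0.575) = 2078.7 kip·in = 2078.7/12 = 173.23 kip·ft.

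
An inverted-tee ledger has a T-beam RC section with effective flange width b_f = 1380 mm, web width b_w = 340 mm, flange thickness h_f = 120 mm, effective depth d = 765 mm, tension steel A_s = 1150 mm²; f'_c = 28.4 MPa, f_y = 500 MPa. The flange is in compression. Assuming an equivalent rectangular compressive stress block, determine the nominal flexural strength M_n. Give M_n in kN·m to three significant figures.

M_n ≈ 435 kN·m

Tension: T = A_s f_y = 1150 × 500 = 575000 N.
Try a within the flange: a = T/(0.85 f'_c b_f) = 575000/(0.85 × 28.4 × 1380) = 17.26 mm.
Since a = 17.26 ≤ h_f = 120 mm, the stress block lies entirely in the flange; analyse as a rectangular beam of width b_f.
M_n = T(d − a/2) = 575000 × (765 − 8.63) = 434.91 × 10⁶ N·mm.
M_n = 434.91 kN·m.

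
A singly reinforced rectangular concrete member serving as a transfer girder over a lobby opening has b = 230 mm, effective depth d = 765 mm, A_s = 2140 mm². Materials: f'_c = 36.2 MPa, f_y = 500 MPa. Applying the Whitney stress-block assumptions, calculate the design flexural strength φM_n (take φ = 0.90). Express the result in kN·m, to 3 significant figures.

φM_n ≈ 664 kN·m

T = A_s f_y = 2140 × 500 = 1070000 N = 1070 kN.
From C = T: a = T/(0.85 f'_c b) = 1070000/(0.85 × 36.2 × 230) = 151.19 mm.
M_n = T(d − a/2) = 1070 kN × (765 − 75.595) mm = 737.66 kN·m.
φM_n = 0.90 × 737.66 = 663.89 kN·m.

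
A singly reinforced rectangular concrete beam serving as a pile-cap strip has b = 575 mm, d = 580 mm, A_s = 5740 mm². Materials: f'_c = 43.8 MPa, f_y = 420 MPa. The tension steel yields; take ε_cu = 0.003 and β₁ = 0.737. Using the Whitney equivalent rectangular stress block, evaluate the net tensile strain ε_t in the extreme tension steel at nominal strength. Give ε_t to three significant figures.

ε_t ≈ 0.00839

a = A_s f_y/(0.85 f'_c b) = 112.62 mm.
β₁ = 0.737, so c = a/β₁ = 112.62/0.737 = 152.81 mm.
From the linear strain diagram with ε_cu = 0.003: ε_t = 0.003 (d − c)/c = 0.003 × (580 − 152.81)/152.81 = 0.00839.
Since ε_t ≥ 0.005, the section is tension-controlled.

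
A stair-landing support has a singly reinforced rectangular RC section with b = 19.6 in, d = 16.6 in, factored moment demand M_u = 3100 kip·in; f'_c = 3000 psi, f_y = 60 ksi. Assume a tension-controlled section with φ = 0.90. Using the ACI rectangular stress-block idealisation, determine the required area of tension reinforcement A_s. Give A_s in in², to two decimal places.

A_s ≈ 4.05 in²

M_n = M_u/φ = 3100/0.90 = 3444.44 kip·in.
From M_n = 0.85 f'_c a b (d − a/2):
a = d − √(d² − 2M_n/(0.85 f'_c b)) = 16.6 − √(16.6² − 2 × 3444.44/(0.85 × 3 × 19.6)) = 4.864 in.
A_s = 0.85 f'_c a b / f_y = 0.85 × 3 × 4.864 × 19.6 / 60 = 4.052 in².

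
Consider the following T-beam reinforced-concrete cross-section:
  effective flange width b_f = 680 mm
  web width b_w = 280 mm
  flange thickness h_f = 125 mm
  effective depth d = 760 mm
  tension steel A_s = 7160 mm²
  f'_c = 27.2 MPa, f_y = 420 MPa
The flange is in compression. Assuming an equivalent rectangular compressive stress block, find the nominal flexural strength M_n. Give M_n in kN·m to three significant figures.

M_n ≈ 1950 kN·m

Tension: T = A_s f_y = 7160 × 420 = 3007200 N.
Try a within the flange: a = T/(0.85 f'_c b_f) = 3007200/(0.85 × 27.2 × 680) = 191.28 mm.
a = 191.28 > h_f = 125 mm: the block extends into the web. Split into flange-overhang and web parts.
C_f = 0.85 f'_c (b_f − b_w) h_f = 0.85 × 27.2 × (680 − 280) × 125 = 1156000 N.
Remaining web compression depth: a_w = (T − C_f)/(0.85 f'_c b_w) = (3007200 − 1156000)/(0.85 × 27.2 × 280) = 285.96 mm.
M_n = C_f(d − h_f/2) + (T − C_f)(d − a_w/2) = 1156000 × (760 − 62.5) + 1851200 × (760 − 142.98) = 806.31 + 1142.23 = 1948.54 × 10⁶ N·mm.
M_n = 1948.54 kN·m.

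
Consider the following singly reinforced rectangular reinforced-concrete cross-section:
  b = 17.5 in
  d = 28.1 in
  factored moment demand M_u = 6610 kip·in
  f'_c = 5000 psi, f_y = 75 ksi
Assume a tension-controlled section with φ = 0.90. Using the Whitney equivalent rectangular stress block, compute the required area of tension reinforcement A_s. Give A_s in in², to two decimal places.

A_s ≈ 3.74 in²

M_n = M_u/φ = 6610/0.90 = 7344.44 kip·in.
From M_n = 0.85 f'_c a b (d − a/2):
a = d − √(d² − 2M_n/(0.85 f'_c b)) = 28.1 − √(28.1² − 2 × 7344.44/(0.85 × 5 × 17.5)) = 3.767 in.
A_s = 0.85 f'_c a b / f_y = 0.85 × 5 × 3.767 × 17.5 / 75 = 3.736 in².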